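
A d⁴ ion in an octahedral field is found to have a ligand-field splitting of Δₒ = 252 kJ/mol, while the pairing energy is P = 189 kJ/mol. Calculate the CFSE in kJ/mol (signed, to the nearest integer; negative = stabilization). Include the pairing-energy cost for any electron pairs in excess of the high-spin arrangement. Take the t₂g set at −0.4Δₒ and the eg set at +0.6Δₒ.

With Δₒ > P the complex is low-spin.
That gives t₂g⁴ eg⁰.
Orbital CFSE = -1.6Δₒ = -1.6 × 252 = -403 kJ/mol.
Excess pairs vs high-spin: 1 − 0 = 1; pairing cost = +189 kJ/mol.
Net CFSE = -403 + 189 = -214 kJ/mol.

-214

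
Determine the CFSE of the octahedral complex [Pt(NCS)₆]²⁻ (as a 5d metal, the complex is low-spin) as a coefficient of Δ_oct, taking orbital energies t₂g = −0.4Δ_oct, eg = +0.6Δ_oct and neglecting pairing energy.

Each NCS⁻ contributes -1; 6 × (-1) = -6. With overall charge -2, Pt is in the +4 oxidation state.
Pt is in group 10, so Pt⁴⁺ is d⁶ (10 − 4 = 6).
Configuration: t₂g⁶ eg⁰.
CFSE = 6(-0.4Δ_oct) + 0(0.6Δ_oct) = -2.4Δ_oct + 0.0Δ_oct = -2.4Δ_oct.

-2.4 Δ_oct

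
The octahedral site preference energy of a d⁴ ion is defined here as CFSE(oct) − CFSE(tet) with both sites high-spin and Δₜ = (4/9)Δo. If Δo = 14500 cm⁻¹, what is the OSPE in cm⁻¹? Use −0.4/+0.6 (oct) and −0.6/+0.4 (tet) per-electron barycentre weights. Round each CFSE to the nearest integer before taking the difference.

Octahedral high-spin t2g^3 e_g^1: CFSE = -0.6 × 14500 = -8700 cm⁻¹.
Tetrahedral e^2 t2^2 gives -0.4Δₜ = -0.4 × (4/9) × 14500 = -2578 cm⁻¹.
OSPE = -8700 − (-2578) = -6122 cm⁻¹.

-6122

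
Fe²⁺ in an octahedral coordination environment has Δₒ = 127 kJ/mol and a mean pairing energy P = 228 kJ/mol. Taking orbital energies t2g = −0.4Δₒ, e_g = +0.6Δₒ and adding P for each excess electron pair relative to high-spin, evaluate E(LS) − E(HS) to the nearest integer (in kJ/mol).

202

Fe²⁺: group 8, so d-count = 8 − 2 = 6.
High-spin: t2g^4 e_g^2, CFSE = -0.4Δₒ = -51 kJ/mol.
For low-spin the configuration is t2g^6 e_g^0: orbital energy -2.4 × 127 = -305 kJ/mol, and 2 additional pairs relative to high-spin add 456 kJ/mol, giving 151 kJ/mol.
The difference is 151 − (-51) = 202 kJ/mol, so high-spin lies lower.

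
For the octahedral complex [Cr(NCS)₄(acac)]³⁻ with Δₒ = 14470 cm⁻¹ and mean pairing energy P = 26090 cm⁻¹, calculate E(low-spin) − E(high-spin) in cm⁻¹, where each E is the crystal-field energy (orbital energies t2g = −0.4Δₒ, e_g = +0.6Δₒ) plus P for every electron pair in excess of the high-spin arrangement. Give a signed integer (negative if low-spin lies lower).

Ligand charges: 4×(-1) from NCS⁻ and 1×(-1) from acac⁻ sum to -5; with overall charge -3, Cr is +2.
Group 6 minus oxidation state +2 gives a d⁴ configuration for Cr²⁺.
High-spin d⁴ fills as t2g^3 e_g^1 with CFSE 3(−0.4) + 1(+0.6) = -0.6Δₒ = -8682 cm⁻¹.
Low-spin t2g^4 e_g^0 gives -1.6Δₒ = -23152 cm⁻¹, but forming 1 extra pair costs 1P = 26090 cm⁻¹, so E(LS) = -23152 + 26090 = 2938 cm⁻¹.
Thus E(LS) − E(HS) = 11620 cm⁻¹.

11620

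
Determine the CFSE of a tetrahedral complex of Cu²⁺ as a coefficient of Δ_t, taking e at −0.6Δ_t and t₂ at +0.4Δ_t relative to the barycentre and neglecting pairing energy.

Cu is in group 11, so Cu²⁺ is d⁹ (11 − 2 = 9).
Tetrahedral splitting is small, so the complex is high-spin.
Configuration: e⁴ t₂⁵.
CFSE = 4(-0.6Δ_t) + 5(0.4Δ_t) = -2.4Δ_t + 2.0Δ_t = -0.4Δ_t.

-0.4 Δ_t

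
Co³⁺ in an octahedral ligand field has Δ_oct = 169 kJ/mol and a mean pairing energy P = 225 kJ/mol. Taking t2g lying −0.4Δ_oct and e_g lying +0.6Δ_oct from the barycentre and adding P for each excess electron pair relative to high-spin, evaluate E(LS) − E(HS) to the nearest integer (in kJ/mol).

Group 9 minus oxidation state +3 gives a d⁶ configuration for Co³⁺.
High-spin: t2g^4 e_g^2, CFSE = -0.4Δ_oct = -68 kJ/mol.
Low-spin t2g^6 e_g^0 gives -2.4Δ_oct = -406 kJ/mol, but forming 2 extra pairs costs 2P = 450 kJ/mol, so E(LS) = -406 + 450 = 44 kJ/mol.
E(LS) − E(HS) = 44 − (-68) = 112 kJ/mol.

112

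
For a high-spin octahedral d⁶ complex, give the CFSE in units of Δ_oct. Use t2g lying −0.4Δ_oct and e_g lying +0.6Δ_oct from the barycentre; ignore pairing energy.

Configuration: t2g^4 e_g^2.
CFSE = 4(-0.4Δ_oct) + 2(0.6Δ_oct) = -1.6Δ_oct + 1.2Δ_oct = -0.4Δ_oct.

-0.4 Δ_oct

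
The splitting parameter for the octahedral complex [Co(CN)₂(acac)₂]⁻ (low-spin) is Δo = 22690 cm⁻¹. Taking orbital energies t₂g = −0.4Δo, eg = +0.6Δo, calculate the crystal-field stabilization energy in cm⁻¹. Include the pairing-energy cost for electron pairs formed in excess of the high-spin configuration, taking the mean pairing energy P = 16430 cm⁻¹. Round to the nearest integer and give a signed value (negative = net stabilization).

-21596

Ligand charges: 2×(-1) from CN⁻ and 2×(-1) from acac⁻ sum to -4; with overall charge -1, Co is +3.
Co is in group 9, so Co³⁺ is d⁶ (9 − 3 = 6).
Configuration: t₂g⁶ eg⁰.
CFSE(orbital) = 6×(-0.4Δo) + 0×(0.6Δo) = -2.4Δo; with Δo = 22690 cm⁻¹ that is -54456 cm⁻¹.
Relative to high-spin t₂g⁴ eg² (1 paired), the low-spin configuration has 2 additional pairs, contributing +2 × 16430 = +32860 cm⁻¹.
Combining: -54456 + 32860 = -21596 cm⁻¹.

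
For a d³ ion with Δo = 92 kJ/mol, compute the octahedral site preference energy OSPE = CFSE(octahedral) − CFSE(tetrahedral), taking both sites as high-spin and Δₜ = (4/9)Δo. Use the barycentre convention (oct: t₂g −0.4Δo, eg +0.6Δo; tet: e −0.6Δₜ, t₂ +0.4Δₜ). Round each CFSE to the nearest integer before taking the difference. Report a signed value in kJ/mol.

In an octahedral site d³ (HS) is t2g^3 e_g^0, giving CFSE(oct) = -1.2Δo = -110 kJ/mol.
Tetrahedral: e^2 t2^1, CFSE = 2(−0.6) + 1(+0.4) = -0.8Δₜ = -0.8 × (4/9) × 92 = -33 kJ/mol.
OSPE = -110 − (-33) = -77 kJ/mol.

-77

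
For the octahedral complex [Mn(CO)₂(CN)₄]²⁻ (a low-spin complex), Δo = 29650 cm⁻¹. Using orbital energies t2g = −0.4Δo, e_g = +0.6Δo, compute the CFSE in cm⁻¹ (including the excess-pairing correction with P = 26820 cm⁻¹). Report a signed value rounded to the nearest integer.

-5660

Ligand charges: 2×(+0) from CO and 4×(-1) from CN⁻ sum to -4; with overall charge -2, Mn is +2.
Mn sits in group 7; removing 2 electrons leaves Mn²⁺ with 7 − 2 = 5 d electrons.
The d⁵ electrons fill as t2g^5 e_g^0.
Orbital CFSE = 5(-0.4) + 0(0.6) = -2.0Δo = -2.0 × 29650 = -59300 cm⁻¹.
Pairing penalty: 2 pairs vs 0 in the high-spin reference → 2 extra × P = 53640 cm⁻¹.
Overall CFSE = -59300 + 53640 = -5660 cm⁻¹.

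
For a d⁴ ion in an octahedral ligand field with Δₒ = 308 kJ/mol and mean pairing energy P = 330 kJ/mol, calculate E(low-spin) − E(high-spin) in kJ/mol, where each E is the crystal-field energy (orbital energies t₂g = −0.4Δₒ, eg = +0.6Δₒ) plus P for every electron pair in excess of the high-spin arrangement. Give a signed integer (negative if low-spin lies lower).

22

High-spin d⁴ fills as t₂g³ eg¹ with CFSE 3(−0.4) + 1(+0.6) = -0.6Δₒ = -185 kJ/mol.
For low-spin the configuration is t₂g⁴ eg⁰: orbital energy -1.6 × 308 = -493 kJ/mol, and 1 additional pair relative to high-spin adds 330 kJ/mol, giving -163 kJ/mol.
The difference is -163 − (-185) = 22 kJ/mol, so high-spin lies lower.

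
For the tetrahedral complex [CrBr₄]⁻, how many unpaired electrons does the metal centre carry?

3

Each Br⁻ contributes -1; 4 × (-1) = -4. With overall charge -1, Cr is in the +3 oxidation state.
Cr³⁺: group 6, so d-count = 6 − 3 = 3.
Tetrahedral fields are weak (Δₜ ≈ 4/9 Δₒ), so electrons fill high-spin.
Configuration: e^2 t2^1, giving 3 unpaired electrons.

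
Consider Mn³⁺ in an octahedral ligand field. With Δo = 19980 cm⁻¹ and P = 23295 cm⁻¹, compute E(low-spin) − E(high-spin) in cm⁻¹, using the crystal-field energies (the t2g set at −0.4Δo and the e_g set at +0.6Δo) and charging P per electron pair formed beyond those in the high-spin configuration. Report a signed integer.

3315

Mn³⁺: group 7, so d-count = 7 − 3 = 4.
High-spin: t2g^3 e_g^1, CFSE = -0.6Δo = -11988 cm⁻¹.
For low-spin the configuration is t2g^4 e_g^0: orbital energy -1.6 × 19980 = -31968 cm⁻¹, and 1 additional pair relative to high-spin adds 23295 cm⁻¹, giving -8673 cm⁻¹.
The difference is -8673 − (-11988) = 3315 cm⁻¹, so high-spin lies lower.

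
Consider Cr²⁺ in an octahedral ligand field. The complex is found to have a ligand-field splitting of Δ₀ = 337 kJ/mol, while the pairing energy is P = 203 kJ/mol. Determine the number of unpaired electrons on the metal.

2

Cr²⁺: group 6, so d-count = 6 − 2 = 4.
Here Δ₀ > P (337 > 203), so the low-spin state is favoured.
Filling d⁴ accordingly: t₂g⁴ eg⁰.
Unpaired electrons: 2.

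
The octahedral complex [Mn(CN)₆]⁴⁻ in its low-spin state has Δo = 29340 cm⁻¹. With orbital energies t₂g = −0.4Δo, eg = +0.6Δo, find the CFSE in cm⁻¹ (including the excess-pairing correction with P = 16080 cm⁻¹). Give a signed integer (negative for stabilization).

Each CN⁻ contributes -1; 6 × (-1) = -6. With overall charge -4, Mn is in the +2 oxidation state.
Mn²⁺: group 7, so d-count = 7 − 2 = 5.
Configuration: t₂g⁵ eg⁰.
CFSE(orbital) = 5×(-0.4Δo) + 0×(0.6Δo) = -2.0Δo; with Δo = 29340 cm⁻¹ that is -58680 cm⁻¹.
Relative to high-spin t₂g³ eg² (0 paired), the low-spin configuration has 2 additional pairs, contributing +2 × 16080 = +32160 cm⁻¹.
Net CFSE = -58680 + 32160 = -26520 cm⁻¹.

-26520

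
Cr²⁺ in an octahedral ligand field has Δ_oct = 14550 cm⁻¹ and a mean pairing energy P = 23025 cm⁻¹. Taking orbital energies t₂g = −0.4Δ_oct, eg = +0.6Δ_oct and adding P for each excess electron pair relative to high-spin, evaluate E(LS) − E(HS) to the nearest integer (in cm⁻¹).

8475

Cr²⁺: group 6, so d-count = 6 − 2 = 4.
In the high-spin limit (t₂g³ eg¹) the orbital term is -0.6Δ_oct = -8730 cm⁻¹, with no excess pairing.
Low-spin t₂g⁴ eg⁰ gives -1.6Δ_oct = -23280 cm⁻¹, but forming 1 extra pair costs 1P = 23025 cm⁻¹, so E(LS) = -23280 + 23025 = -255 cm⁻¹.
The difference is -255 − (-8730) = 8475 cm⁻¹, so high-spin lies lower.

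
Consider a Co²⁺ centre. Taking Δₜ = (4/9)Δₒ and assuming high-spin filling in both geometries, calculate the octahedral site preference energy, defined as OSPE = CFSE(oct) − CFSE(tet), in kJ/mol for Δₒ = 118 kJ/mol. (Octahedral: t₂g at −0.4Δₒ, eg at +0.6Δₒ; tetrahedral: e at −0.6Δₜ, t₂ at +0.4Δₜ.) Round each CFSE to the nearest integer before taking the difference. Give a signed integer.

-31

Co²⁺: group 9, so d-count = 9 − 2 = 7.
Octahedral (high-spin): t2g^5 e_g^2, CFSE = 5(−0.4) + 2(+0.6) = -0.8Δₒ = -0.8 × 118 = -94 kJ/mol.
Tetrahedral: e^4 t2^3, CFSE = 4(−0.6) + 3(+0.4) = -1.2Δₜ = -1.2 × (4/9) × 118 = -63 kJ/mol.
OSPE = -94 − (-63) = -31 kJ/mol.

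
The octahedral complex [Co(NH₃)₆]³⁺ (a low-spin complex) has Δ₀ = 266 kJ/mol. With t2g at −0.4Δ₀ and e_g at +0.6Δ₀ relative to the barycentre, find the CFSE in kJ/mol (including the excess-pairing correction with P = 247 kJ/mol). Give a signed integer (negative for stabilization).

NH₃ is neutral, so the +3 overall charge sits on Co: oxidation state +3.
Co³⁺: group 9, so d-count = 9 − 3 = 6.
Electron filling gives t2g^6 e_g^0.
Orbital CFSE = 6(-0.4) + 0(0.6) = -2.4Δ₀ = -2.4 × 266 = -638 kJ/mol.
High-spin d⁶ would be t2g^4 e_g^2 with 1 pair; low-spin has 3, so 2 excess pairs cost +2P = +494 kJ/mol.
Combining: -638 + 494 = -144 kJ/mol.

-144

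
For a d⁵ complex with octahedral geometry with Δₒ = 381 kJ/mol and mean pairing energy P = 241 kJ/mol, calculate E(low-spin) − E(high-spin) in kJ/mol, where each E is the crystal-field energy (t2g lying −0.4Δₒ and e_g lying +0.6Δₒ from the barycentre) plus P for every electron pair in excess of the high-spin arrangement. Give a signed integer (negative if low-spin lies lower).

-280

High-spin d⁵ fills as t2g^3 e_g^2 with CFSE 3(−0.4) + 2(+0.6) = 0.0Δₒ = 0 kJ/mol.
Low-spin t2g^5 e_g^0 gives -2.0Δₒ = -762 kJ/mol, but forming 2 extra pairs costs 2P = 482 kJ/mol, so E(LS) = -762 + 482 = -280 kJ/mol.
The difference is -280 − (0) = -280 kJ/mol, so low-spin lies lower.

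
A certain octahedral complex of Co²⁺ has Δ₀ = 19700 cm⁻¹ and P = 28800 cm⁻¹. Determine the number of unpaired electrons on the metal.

3

Co is in group 9, so Co²⁺ is d⁷ (9 − 2 = 7).
Since Δ₀ = 19700 cm⁻¹ < P = 28800 cm⁻¹, the complex adopts the high-spin configuration.
Filling d⁷ accordingly: t2g^5 e_g^2.
Unpaired electrons: 3.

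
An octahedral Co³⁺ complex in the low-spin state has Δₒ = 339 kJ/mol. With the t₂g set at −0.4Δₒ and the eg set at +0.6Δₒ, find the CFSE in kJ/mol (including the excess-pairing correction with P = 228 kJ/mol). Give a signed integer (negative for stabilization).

-358

Group 9 minus oxidation state +3 gives a d⁶ configuration for Co³⁺.
Electron filling gives t₂g⁶ eg⁰.
CFSE(orbital) = 6×(-0.4Δₒ) + 0×(0.6Δₒ) = -2.4Δₒ; with Δₒ = 339 kJ/mol that is -814 kJ/mol.
Pairing penalty: 3 pairs vs 1 in the high-spin reference → 2 extra × P = 456 kJ/mol.
Net CFSE = -814 + 456 = -358 kJ/mol.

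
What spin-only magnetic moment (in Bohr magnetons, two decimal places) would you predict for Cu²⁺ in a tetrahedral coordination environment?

Cu is in group 11, so Cu²⁺ is d⁹ (11 − 2 = 9).
Tetrahedral splitting is small, so the complex is high-spin.
Configuration: e⁴ t₂⁵ → 1 unpaired electron.
μ(spin-only) = √[1(1+2)] = √3 ≈ 1.73 Bohr magnetons.

1.73 Bohr magnetons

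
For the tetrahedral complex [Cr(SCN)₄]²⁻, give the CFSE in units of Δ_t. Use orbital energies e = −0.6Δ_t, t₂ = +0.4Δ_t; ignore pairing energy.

Each SCN⁻ contributes -1; 4 × (-1) = -4. With overall charge -2, Cr is in the +2 oxidation state.
Cr is in group 6, so Cr²⁺ is d⁴ (6 − 2 = 4).
With tetrahedral geometry the complex is necessarily high-spin.
Configuration: e² t₂².
CFSE = 2(-0.6Δ_t) + 2(0.4Δ_t) = -1.2Δ_t + 0.8Δ_t = -0.4Δ_t.

-0.4 Δ_t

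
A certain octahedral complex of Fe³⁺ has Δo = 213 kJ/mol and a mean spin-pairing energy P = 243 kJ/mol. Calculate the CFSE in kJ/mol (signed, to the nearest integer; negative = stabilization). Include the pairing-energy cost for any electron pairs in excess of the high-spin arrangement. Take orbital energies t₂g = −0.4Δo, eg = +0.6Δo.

Fe is in group 8, so Fe³⁺ is d⁵ (8 − 3 = 5).
Δo < P, so pairing is avoided: the ground state is high-spin.
Filling d⁵ accordingly: t₂g³ eg².
Orbital CFSE = 0.0Δo = 0.0 × 213 = 0 kJ/mol.
High-spin has no excess pairs, so no pairing correction applies.

0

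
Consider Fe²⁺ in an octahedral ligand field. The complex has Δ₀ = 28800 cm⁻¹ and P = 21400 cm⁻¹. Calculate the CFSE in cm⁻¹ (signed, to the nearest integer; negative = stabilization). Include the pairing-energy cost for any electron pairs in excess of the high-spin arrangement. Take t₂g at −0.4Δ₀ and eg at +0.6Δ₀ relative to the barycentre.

-26320

Fe is in group 8, so Fe²⁺ is d⁶ (8 − 2 = 6).
Δ₀ > P, so pairing is preferred: the ground state is low-spin.
Configuration: t₂g⁶ eg⁰.
Orbital CFSE = -2.4Δ₀ = -2.4 × 28800 = -69120 cm⁻¹.
Excess pairs vs high-spin: 3 − 1 = 2; pairing cost = +42800 cm⁻¹.
Net CFSE = -69120 + 42800 = -26320 cm⁻¹.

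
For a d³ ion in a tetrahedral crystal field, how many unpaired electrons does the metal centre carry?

With tetrahedral geometry the complex is necessarily high-spin.
Configuration: e² t₂¹, giving 3 unpaired electrons.

3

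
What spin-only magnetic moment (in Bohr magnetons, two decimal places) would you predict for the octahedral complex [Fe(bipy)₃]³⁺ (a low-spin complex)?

bipy is neutral, so the +3 overall charge sits on Fe: oxidation state +3.
Fe sits in group 8; removing 3 electrons leaves Fe³⁺ with 8 − 3 = 5 d electrons.
Configuration: t2g^5 e_g^0 → 1 unpaired electron.
μ(spin-only) = √[1(1+2)] = √3 ≈ 1.73 Bohr magnetons.

1.73 Bohr magnetons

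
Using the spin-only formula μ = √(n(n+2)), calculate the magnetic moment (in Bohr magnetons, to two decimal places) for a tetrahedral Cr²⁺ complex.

Cr is in group 6, so Cr²⁺ is d⁴ (6 − 2 = 4).
Tetrahedral fields are weak (Δₜ ≈ 4/9 Δₒ), so electrons fill high-spin.
Configuration: e² t₂² → 4 unpaired electrons.
μ(spin-only) = √[4(4+2)] = √24 ≈ 4.90 Bohr magnetons.

4.90 Bohr magnetons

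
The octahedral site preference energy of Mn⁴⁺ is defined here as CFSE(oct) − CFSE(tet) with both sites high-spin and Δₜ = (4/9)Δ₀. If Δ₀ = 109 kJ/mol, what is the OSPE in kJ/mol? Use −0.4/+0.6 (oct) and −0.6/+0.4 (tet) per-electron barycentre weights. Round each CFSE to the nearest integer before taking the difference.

Mn⁴⁺: group 7, so d-count = 7 − 4 = 3.
Octahedral high-spin t₂g³ eg⁰: CFSE = -1.2 × 109 = -131 kJ/mol.
In a tetrahedral site the filling is e² t₂¹: CFSE(tet) = -0.8Δₜ = -0.8 × (4/9)(109) = -39 kJ/mol.
Subtracting, OSPE = -131 − (-39) = -92 kJ/mol.

-92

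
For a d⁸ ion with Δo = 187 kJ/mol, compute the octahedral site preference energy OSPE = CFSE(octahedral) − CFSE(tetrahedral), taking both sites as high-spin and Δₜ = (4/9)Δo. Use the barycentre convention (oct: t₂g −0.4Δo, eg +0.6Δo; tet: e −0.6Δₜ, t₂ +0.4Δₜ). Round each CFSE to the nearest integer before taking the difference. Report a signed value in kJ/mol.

-158

In an octahedral site d⁸ (HS) is t₂g⁶ eg², giving CFSE(oct) = -1.2Δo = -224 kJ/mol.
Tetrahedral: e⁴ t₂⁴, CFSE = 4(−0.6) + 4(+0.4) = -0.8Δₜ = -0.8 × (4/9) × 187 = -66 kJ/mol.
Subtracting, OSPE = -224 − (-66) = -158 kJ/mol.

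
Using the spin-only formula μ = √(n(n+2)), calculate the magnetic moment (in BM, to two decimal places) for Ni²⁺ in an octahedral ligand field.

2.83 BM

Ni²⁺: group 10, so d-count = 10 − 2 = 8.
Configuration: t₂g⁶ eg² → 2 unpaired electrons.
μ(spin-only) = √[2(2+2)] = √8 ≈ 2.83 BM.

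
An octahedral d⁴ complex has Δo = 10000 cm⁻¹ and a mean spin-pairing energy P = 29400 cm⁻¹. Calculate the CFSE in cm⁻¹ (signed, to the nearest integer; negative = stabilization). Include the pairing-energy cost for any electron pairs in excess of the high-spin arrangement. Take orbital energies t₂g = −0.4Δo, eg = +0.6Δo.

Since Δo = 10000 cm⁻¹ < P = 29400 cm⁻¹, the complex adopts the high-spin configuration.
Configuration: t₂g³ eg¹.
Orbital CFSE = -0.6Δo = -0.6 × 10000 = -6000 cm⁻¹.
High-spin has no excess pairs, so no pairing correction applies.

-6000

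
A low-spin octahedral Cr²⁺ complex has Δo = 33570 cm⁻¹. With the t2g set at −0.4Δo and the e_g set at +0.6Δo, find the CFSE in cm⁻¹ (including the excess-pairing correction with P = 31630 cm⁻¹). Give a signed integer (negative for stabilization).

-22082

Group 6 minus oxidation state +2 gives a d⁴ configuration for Cr²⁺.
The d⁴ electrons fill as t2g^4 e_g^0.
The orbital stabilization is -1.6Δo = -1.6 × 33570 = -53712 cm⁻¹.
Pairing penalty: 1 pair vs 0 in the high-spin reference → 1 extra × P = 31630 cm⁻¹.
Overall CFSE = -53712 + 31630 = -22082 cm⁻¹.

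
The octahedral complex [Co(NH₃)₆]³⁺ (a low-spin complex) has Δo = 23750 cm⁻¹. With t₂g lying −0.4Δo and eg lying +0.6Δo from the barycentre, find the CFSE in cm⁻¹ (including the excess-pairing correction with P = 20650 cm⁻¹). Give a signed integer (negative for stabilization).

-15700

NH₃ is neutral, so the +3 overall charge sits on Co: oxidation state +3.
Co is in group 9, so Co³⁺ is d⁶ (9 − 3 = 6).
Configuration: t₂g⁶ eg⁰.
Orbital CFSE = 6(-0.4) + 0(0.6) = -2.4Δo = -2.4 × 23750 = -57000 cm⁻¹.
Pairing penalty: 3 pairs vs 1 in the high-spin reference → 2 extra × P = 41300 cm⁻¹.
Net CFSE = -57000 + 41300 = -15700 cm⁻¹.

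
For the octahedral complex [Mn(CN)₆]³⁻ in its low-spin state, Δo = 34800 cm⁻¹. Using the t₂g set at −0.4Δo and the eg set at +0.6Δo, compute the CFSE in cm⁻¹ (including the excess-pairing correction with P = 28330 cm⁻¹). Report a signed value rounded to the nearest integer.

-27350

Each CN⁻ contributes -1; 6 × (-1) = -6. With overall charge -3, Mn is in the +3 oxidation state.
Mn sits in group 7; removing 3 electrons leaves Mn³⁺ with 7 − 3 = 4 d electrons.
Configuration: t₂g⁴ eg⁰.
CFSE(orbital) = 4×(-0.4Δo) + 0×(0.6Δo) = -1.6Δo; with Δo = 34800 cm⁻¹ that is -55680 cm⁻¹.
Pairing penalty: 1 pair vs 0 in the high-spin reference → 1 extra × P = 28330 cm⁻¹.
Net CFSE = -55680 + 28330 = -27350 cm⁻¹.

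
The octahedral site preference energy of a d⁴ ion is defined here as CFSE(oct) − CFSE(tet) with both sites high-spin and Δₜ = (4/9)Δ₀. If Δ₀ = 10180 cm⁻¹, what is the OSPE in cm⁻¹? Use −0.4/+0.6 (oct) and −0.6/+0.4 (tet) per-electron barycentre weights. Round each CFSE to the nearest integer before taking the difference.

In an octahedral site d⁴ (HS) is t₂g³ eg¹, giving CFSE(oct) = -0.6Δ₀ = -6108 cm⁻¹.
Tetrahedral: e² t₂², CFSE = 2(−0.6) + 2(+0.4) = -0.4Δₜ = -0.4 × (4/9) × 10180 = -1810 cm⁻¹.
Subtracting, OSPE = -6108 − (-1810) = -4298 cm⁻¹.

-4298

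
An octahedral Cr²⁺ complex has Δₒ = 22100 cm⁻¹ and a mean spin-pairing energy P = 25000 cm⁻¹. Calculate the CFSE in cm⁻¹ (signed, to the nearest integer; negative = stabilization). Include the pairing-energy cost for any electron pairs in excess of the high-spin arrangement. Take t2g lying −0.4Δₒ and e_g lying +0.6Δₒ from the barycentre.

Cr sits in group 6; removing 2 electrons leaves Cr²⁺ with 6 − 2 = 4 d electrons.
Here Δₒ < P (22100 < 25000), so the high-spin state is favoured.
That gives t2g^3 e_g^1.
Orbital CFSE = -0.6Δₒ = -0.6 × 22100 = -13260 cm⁻¹.
High-spin has no excess pairs, so no pairing correction applies.

-13260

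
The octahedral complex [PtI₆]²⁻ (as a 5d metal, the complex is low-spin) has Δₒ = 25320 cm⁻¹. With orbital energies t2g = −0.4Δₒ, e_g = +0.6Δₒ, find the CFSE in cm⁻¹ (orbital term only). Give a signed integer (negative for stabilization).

Each I⁻ contributes -1; 6 × (-1) = -6. With overall charge -2, Pt is in the +4 oxidation state.
Pt⁴⁺: group 10, so d-count = 10 − 4 = 6.
The d⁶ electrons fill as t2g^6 e_g^0.
The orbital stabilization is -2.4Δₒ = -2.4 × 25320 = -60768 cm⁻¹.

-60768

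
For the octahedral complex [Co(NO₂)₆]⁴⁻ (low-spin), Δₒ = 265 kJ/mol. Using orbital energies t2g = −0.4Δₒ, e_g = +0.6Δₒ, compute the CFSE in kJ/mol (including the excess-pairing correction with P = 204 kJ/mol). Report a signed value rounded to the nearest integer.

Each NO₂⁻ contributes -1; 6 × (-1) = -6. With overall charge -4, Co is in the +2 oxidation state.
Co sits in group 9; removing 2 electrons leaves Co²⁺ with 9 − 2 = 7 d electrons.
Configuration: t2g^6 e_g^1.
Orbital CFSE = 6(-0.4) + 1(0.6) = -1.8Δₒ = -1.8 × 265 = -477 kJ/mol.
Relative to high-spin t2g^5 e_g^2 (2 paired), the low-spin configuration has 1 additional pair, contributing +1 × 204 = +204 kJ/mol.
Net CFSE = -477 + 204 = -273 kJ/mol.

-273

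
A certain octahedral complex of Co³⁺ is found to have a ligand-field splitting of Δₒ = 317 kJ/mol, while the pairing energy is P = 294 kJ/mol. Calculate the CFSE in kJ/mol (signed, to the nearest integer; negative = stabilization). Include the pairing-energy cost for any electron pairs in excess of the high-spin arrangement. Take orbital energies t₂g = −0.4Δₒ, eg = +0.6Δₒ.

-173

Group 9 minus oxidation state +3 gives a d⁶ configuration for Co³⁺.
Here Δₒ > P (317 > 294), so the low-spin state is favoured.
That gives t₂g⁶ eg⁰.
Orbital CFSE = -2.4Δₒ = -2.4 × 317 = -761 kJ/mol.
Excess pairs vs high-spin: 3 − 1 = 2; pairing cost = +588 kJ/mol.
Net CFSE = -761 + 588 = -173 kJ/mol.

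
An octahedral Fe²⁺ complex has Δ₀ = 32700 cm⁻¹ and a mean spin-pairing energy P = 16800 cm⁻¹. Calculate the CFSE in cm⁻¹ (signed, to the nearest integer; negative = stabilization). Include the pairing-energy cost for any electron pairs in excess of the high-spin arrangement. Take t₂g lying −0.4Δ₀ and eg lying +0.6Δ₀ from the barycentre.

-44880

Fe sits in group 8; removing 2 electrons leaves Fe²⁺ with 8 − 2 = 6 d electrons.
Since Δ₀ = 32700 cm⁻¹ > P = 16800 cm⁻¹, the complex adopts the low-spin configuration.
Configuration: t₂g⁶ eg⁰.
Orbital CFSE = -2.4Δ₀ = -2.4 × 32700 = -78480 cm⁻¹.
Excess pairs vs high-spin: 3 − 1 = 2; pairing cost = +33600 cm⁻¹.
Net CFSE = -78480 + 33600 = -44880 cm⁻¹.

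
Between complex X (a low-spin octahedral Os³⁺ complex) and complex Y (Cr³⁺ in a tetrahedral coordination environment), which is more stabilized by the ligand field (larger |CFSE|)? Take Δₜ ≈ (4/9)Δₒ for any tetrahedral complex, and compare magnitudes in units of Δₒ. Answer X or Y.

X

X: Group 8 minus oxidation state +3 gives a d⁵ configuration for Os³⁺; t2g^5 e_g^0, CFSE = -2.0Δₒ.
Y: Cr is in group 6, so Cr³⁺ is d³ (6 − 3 = 3); Tetrahedral fields are weak (Δₜ ≈ 4/9 Δₒ), so electrons fill high-spin; e² t₂¹, CFSE = -0.8Δₜ ≈ -0.36Δₒ.
So X has the larger |CFSE|.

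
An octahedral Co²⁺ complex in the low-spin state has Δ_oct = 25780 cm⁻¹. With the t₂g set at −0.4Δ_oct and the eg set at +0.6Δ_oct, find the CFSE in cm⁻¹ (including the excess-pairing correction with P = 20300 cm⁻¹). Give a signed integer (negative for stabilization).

Co is in group 9, so Co²⁺ is d⁷ (9 − 2 = 7).
The d⁷ electrons fill as t₂g⁶ eg¹.
The orbital stabilization is -1.8Δ_oct = -1.8 × 25780 = -46404 cm⁻¹.
Relative to high-spin t₂g⁵ eg² (2 paired), the low-spin configuration has 1 additional pair, contributing +1 × 20300 = +20300 cm⁻¹.
Overall CFSE = -46404 + 20300 = -26104 cm⁻¹.

-26104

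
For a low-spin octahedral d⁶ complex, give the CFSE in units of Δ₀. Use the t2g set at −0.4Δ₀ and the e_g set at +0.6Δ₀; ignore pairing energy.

Configuration: t2g^6 e_g^0.
CFSE = 6(-0.4Δ₀) + 0(0.6Δ₀) = -2.4Δ₀ + 0.0Δ₀ = -2.4Δ₀.

-2.4 Δ₀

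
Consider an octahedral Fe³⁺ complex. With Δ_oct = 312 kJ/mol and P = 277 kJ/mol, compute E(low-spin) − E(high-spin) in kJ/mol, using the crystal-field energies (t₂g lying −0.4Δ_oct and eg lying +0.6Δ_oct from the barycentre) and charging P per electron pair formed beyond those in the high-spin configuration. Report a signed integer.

-70

Fe is in group 8, so Fe³⁺ is d⁵ (8 − 3 = 5).
High-spin d⁵ fills as t₂g³ eg² with CFSE 3(−0.4) + 2(+0.6) = 0.0Δ_oct = 0 kJ/mol.
Low-spin t₂g⁵ eg⁰ gives -2.0Δ_oct = -624 kJ/mol, but forming 2 extra pairs costs 2P = 554 kJ/mol, so E(LS) = -624 + 554 = -70 kJ/mol.
E(LS) − E(HS) = -70 − (0) = -70 kJ/mol.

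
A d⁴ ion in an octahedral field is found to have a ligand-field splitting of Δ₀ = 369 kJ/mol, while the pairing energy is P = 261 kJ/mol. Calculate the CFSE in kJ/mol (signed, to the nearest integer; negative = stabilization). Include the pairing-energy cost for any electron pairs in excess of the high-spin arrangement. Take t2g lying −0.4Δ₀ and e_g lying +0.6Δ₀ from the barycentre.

With Δ₀ > P the complex is low-spin.
Filling d⁴ accordingly: t2g^4 e_g^0.
Orbital CFSE = -1.6Δ₀ = -1.6 × 369 = -590 kJ/mol.
Excess pairs vs high-spin: 1 − 0 = 1; pairing cost = +261 kJ/mol.
Net CFSE = -590 + 261 = -329 kJ/mol.

-329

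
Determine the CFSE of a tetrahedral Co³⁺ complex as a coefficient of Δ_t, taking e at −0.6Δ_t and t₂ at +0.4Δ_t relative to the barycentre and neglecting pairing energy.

Group 9 minus oxidation state +3 gives a d⁶ configuration for Co³⁺.
With tetrahedral geometry the complex is necessarily high-spin.
Configuration: e³ t₂³.
CFSE = 3(-0.6Δ_t) + 3(0.4Δ_t) = -1.8Δ_t + 1.2Δ_t = -0.6Δ_t.

-0.6 Δ_t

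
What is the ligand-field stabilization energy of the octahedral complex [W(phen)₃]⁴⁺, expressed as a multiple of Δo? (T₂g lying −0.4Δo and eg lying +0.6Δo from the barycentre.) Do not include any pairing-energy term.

phen is neutral, so the +4 overall charge sits on W: oxidation state +4.
W sits in group 6; removing 4 electrons leaves W⁴⁺ with 6 − 4 = 2 d electrons.
Configuration: t₂g² eg⁰.
CFSE = 2(-0.4Δo) + 0(0.6Δo) = -0.8Δo + 0.0Δo = -0.8Δo.

-0.8 Δo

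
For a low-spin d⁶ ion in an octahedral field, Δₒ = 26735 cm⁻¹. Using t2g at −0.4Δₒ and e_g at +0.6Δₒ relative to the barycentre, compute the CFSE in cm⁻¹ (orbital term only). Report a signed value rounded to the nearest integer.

-64164

Electron filling gives t2g^6 e_g^0.
CFSE(orbital) = 6×(-0.4Δₒ) + 0×(0.6Δₒ) = -2.4Δₒ; with Δₒ = 26735 cm⁻¹ that is -64164 cm⁻¹.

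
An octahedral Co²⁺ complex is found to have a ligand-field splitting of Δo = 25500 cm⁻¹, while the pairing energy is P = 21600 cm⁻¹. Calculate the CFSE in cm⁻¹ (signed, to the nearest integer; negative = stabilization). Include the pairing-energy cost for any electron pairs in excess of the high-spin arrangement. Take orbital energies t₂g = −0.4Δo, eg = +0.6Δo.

-24300

Co is in group 9, so Co²⁺ is d⁷ (9 − 2 = 7).
Δo > P, so pairing is preferred: the ground state is low-spin.
Filling d⁷ accordingly: t₂g⁶ eg¹.
Orbital CFSE = -1.8Δo = -1.8 × 25500 = -45900 cm⁻¹.
Excess pairs vs high-spin: 3 − 2 = 1; pairing cost = +21600 cm⁻¹.
Net CFSE = -45900 + 21600 = -24300 cm⁻¹.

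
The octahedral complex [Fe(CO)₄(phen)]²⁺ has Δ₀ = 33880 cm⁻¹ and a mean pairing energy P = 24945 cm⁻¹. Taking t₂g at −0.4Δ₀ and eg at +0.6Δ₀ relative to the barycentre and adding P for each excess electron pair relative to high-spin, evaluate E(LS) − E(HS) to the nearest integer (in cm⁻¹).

-17870

Ligand charges: 4×(+0) from CO and 1×(+0) from phen sum to +0; with overall charge +2, Fe is +2.
Fe²⁺: group 8, so d-count = 8 − 2 = 6.
High-spin d⁶ fills as t₂g⁴ eg² with CFSE 4(−0.4) + 2(+0.6) = -0.4Δ₀ = -13552 cm⁻¹.
For low-spin the configuration is t₂g⁶ eg⁰: orbital energy -2.4 × 33880 = -81312 cm⁻¹, and 2 additional pairs relative to high-spin add 49890 cm⁻¹, giving -31422 cm⁻¹.
E(LS) − E(HS) = -31422 − (-13552) = -17870 cm⁻¹.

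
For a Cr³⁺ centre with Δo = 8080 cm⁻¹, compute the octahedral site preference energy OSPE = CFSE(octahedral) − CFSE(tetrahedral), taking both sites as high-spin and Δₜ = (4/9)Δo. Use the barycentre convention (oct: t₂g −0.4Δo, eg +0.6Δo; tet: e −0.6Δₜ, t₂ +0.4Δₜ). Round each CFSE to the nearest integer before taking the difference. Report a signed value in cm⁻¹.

Cr sits in group 6; removing 3 electrons leaves Cr³⁺ with 6 − 3 = 3 d electrons.
Octahedral high-spin t₂g³ eg⁰: CFSE = -1.2 × 8080 = -9696 cm⁻¹.
Tetrahedral: e² t₂¹, CFSE = 2(−0.6) + 1(+0.4) = -0.8Δₜ = -0.8 × (4/9) × 8080 = -2873 cm⁻¹.
OSPE = CFSE(oct) − CFSE(tet) = -9696 − (-2873) = -6823 cm⁻¹.

-6823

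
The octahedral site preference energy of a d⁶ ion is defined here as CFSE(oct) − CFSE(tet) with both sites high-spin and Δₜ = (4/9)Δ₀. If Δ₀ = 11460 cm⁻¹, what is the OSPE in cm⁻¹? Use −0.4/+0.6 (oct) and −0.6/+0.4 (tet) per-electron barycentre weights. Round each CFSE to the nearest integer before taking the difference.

In an octahedral site d⁶ (HS) is t2g^4 e_g^2, giving CFSE(oct) = -0.4Δ₀ = -4584 cm⁻¹.
Tetrahedral: e^3 t2^3, CFSE = 3(−0.6) + 3(+0.4) = -0.6Δₜ = -0.6 × (4/9) × 11460 = -3056 cm⁻¹.
Subtracting, OSPE = -4584 − (-3056) = -1528 cm⁻¹.

-1528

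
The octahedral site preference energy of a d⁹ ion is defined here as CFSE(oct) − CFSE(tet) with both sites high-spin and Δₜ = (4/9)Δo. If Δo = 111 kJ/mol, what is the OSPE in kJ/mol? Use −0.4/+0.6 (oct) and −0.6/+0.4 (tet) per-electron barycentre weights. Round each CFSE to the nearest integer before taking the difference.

Octahedral (high-spin): t₂g⁶ eg³, CFSE = 6(−0.4) + 3(+0.6) = -0.6Δo = -0.6 × 111 = -67 kJ/mol.
Tetrahedral: e⁴ t₂⁵, CFSE = 4(−0.6) + 5(+0.4) = -0.4Δₜ = -0.4 × (4/9) × 111 = -20 kJ/mol.
OSPE = -67 − (-20) = -47 kJ/mol.

-47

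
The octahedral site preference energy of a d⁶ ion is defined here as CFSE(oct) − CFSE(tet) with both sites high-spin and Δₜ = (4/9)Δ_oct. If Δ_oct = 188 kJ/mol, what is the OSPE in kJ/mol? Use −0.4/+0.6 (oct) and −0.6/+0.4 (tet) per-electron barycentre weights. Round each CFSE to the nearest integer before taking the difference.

Octahedral high-spin t₂g⁴ eg²: CFSE = -0.4 × 188 = -75 kJ/mol.
Tetrahedral e³ t₂³ gives -0.6Δₜ = -0.6 × (4/9) × 188 = -50 kJ/mol.
OSPE = CFSE(oct) − CFSE(tet) = -75 − (-50) = -25 kJ/mol.

-25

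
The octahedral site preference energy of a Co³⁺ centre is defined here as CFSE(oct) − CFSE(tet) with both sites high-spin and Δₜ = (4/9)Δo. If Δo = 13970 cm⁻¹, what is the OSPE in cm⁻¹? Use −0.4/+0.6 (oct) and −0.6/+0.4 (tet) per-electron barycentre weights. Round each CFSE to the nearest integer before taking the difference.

-1863

Co³⁺: group 9, so d-count = 9 − 3 = 6.
Octahedral high-spin t₂g⁴ eg²: CFSE = -0.4 × 13970 = -5588 cm⁻¹.
Tetrahedral: e³ t₂³, CFSE = 3(−0.6) + 3(+0.4) = -0.6Δₜ = -0.6 × (4/9) × 13970 = -3725 cm⁻¹.
OSPE = -5588 − (-3725) = -1863 cm⁻¹.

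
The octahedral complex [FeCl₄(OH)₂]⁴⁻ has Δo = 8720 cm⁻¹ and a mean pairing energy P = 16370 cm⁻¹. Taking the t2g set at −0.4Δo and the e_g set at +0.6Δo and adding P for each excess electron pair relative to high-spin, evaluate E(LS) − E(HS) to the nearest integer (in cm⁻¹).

Ligand charges: 4×(-1) from Cl⁻ and 2×(-1) from OH⁻ sum to -6; with overall charge -4, Fe is +2.
Fe²⁺: group 8, so d-count = 8 − 2 = 6.
High-spin: t2g^4 e_g^2, CFSE = -0.4Δo = -3488 cm⁻¹.
Low-spin: t2g^6 e_g^0, orbital CFSE = -2.4Δo = -20928 cm⁻¹; plus 2 excess pairs × P = +32740 cm⁻¹; total 11812 cm⁻¹.
Thus E(LS) − E(HS) = 15300 cm⁻¹.

15300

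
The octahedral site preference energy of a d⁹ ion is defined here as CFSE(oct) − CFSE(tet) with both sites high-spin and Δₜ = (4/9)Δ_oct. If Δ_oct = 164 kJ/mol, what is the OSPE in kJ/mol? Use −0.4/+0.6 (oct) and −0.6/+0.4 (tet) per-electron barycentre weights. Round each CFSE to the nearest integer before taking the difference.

-69

Octahedral (high-spin): t₂g⁶ eg³, CFSE = 6(−0.4) + 3(+0.6) = -0.6Δ_oct = -0.6 × 164 = -98 kJ/mol.
Tetrahedral e⁴ t₂⁵ gives -0.4Δₜ = -0.4 × (4/9) × 164 = -29 kJ/mol.
OSPE = -98 − (-29) = -69 kJ/mol.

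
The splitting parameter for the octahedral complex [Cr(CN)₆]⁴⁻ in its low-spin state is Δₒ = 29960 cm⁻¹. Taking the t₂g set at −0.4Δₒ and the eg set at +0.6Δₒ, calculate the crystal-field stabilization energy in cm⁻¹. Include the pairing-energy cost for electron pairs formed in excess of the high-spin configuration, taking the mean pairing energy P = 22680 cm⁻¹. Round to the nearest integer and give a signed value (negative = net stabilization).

Each CN⁻ contributes -1; 6 × (-1) = -6. With overall charge -4, Cr is in the +2 oxidation state.
Cr sits in group 6; removing 2 electrons leaves Cr²⁺ with 6 − 2 = 4 d electrons.
Configuration: t₂g⁴ eg⁰.
The orbital stabilization is -1.6Δₒ = -1.6 × 29960 = -47936 cm⁻¹.
Relative to high-spin t₂g³ eg¹ (0 paired), the low-spin configuration has 1 additional pair, contributing +1 × 22680 = +22680 cm⁻¹.
Combining: -47936 + 22680 = -25256 cm⁻¹.

-25256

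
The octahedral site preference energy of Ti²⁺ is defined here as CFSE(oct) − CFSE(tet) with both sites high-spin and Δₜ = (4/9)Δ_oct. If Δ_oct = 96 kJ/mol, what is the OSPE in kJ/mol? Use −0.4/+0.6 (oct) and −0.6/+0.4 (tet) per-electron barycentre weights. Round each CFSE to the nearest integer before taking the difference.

Group 4 minus oxidation state +2 gives a d² configuration for Ti²⁺.
Octahedral high-spin t₂g² eg⁰: CFSE = -0.8 × 96 = -77 kJ/mol.
In a tetrahedral site the filling is e² t₂⁰: CFSE(tet) = -1.2Δₜ = -1.2 × (4/9)(96) = -51 kJ/mol.
OSPE = -77 − (-51) = -26 kJ/mol.

-26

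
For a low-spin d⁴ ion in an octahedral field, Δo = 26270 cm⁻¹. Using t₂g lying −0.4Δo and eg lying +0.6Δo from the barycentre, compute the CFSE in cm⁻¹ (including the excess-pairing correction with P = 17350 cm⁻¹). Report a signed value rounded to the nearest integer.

-24682

Configuration: t₂g⁴ eg⁰.
Orbital CFSE = 4(-0.4) + 0(0.6) = -1.6Δo = -1.6 × 26270 = -42032 cm⁻¹.
Relative to high-spin t₂g³ eg¹ (0 paired), the low-spin configuration has 1 additional pair, contributing +1 × 17350 = +17350 cm⁻¹.
Overall CFSE = -42032 + 17350 = -24682 cm⁻¹.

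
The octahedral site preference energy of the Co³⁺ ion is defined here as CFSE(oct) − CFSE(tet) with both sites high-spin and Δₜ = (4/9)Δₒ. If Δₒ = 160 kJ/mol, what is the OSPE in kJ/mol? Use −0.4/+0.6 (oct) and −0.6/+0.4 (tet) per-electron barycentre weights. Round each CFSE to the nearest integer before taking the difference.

-21

Co sits in group 9; removing 3 electrons leaves Co³⁺ with 9 − 3 = 6 d electrons.
Octahedral (high-spin): t2g^4 e_g^2, CFSE = 4(−0.4) + 2(+0.6) = -0.4Δₒ = -0.4 × 160 = -64 kJ/mol.
In a tetrahedral site the filling is e^3 t2^3: CFSE(tet) = -0.6Δₜ = -0.6 × (4/9)(160) = -43 kJ/mol.
OSPE = CFSE(oct) − CFSE(tet) = -64 − (-43) = -21 kJ/mol.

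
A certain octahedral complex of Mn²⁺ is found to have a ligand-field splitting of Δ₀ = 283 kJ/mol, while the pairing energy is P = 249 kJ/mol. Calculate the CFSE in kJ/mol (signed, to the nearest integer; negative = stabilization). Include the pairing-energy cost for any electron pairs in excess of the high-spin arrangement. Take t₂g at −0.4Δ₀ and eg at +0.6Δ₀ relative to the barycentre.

-68

Mn²⁺: group 7, so d-count = 7 − 2 = 5.
Since Δ₀ = 283 kJ/mol > P = 249 kJ/mol, the complex adopts the low-spin configuration.
That gives t₂g⁵ eg⁰.
Orbital CFSE = -2.0Δ₀ = -2.0 × 283 = -566 kJ/mol.
Excess pairs vs high-spin: 2 − 0 = 2; pairing cost = +498 kJ/mol.
Net CFSE = -566 + 498 = -68 kJ/mol.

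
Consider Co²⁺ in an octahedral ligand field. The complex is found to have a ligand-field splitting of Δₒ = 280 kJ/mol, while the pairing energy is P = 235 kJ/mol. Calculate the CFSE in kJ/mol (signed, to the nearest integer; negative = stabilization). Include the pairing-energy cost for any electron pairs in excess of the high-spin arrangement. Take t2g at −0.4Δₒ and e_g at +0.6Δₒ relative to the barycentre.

Group 9 minus oxidation state +2 gives a d⁷ configuration for Co²⁺.
With Δₒ > P the complex is low-spin.
Configuration: t2g^6 e_g^1.
Orbital CFSE = -1.8Δₒ = -1.8 × 280 = -504 kJ/mol.
Excess pairs vs high-spin: 3 − 2 = 1; pairing cost = +235 kJ/mol.
Net CFSE = -504 + 235 = -269 kJ/mol.

-269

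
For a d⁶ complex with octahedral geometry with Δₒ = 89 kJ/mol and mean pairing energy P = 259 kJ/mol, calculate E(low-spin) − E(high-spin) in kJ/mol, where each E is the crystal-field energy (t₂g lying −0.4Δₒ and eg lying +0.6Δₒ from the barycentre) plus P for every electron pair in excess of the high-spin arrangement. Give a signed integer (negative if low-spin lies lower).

340

High-spin: t₂g⁴ eg², CFSE = -0.4Δₒ = -36 kJ/mol.
Low-spin: t₂g⁶ eg⁰, orbital CFSE = -2.4Δₒ = -214 kJ/mol; plus 2 excess pairs × P = +518 kJ/mol; total 304 kJ/mol.
The difference is 304 − (-36) = 340 kJ/mol, so high-spin lies lower.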